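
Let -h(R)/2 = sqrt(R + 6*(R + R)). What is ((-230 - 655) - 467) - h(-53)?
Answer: -1352 + 2*I*sqrt(689) ≈ -1352.0 + 52.498*I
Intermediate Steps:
h(R) = -2*sqrt(13)*sqrt(R) (h(R) = -2*sqrt(R + 6*(R + R)) = -2*sqrt(R + 6*(2*R)) = -2*sqrt(R + 12*R) = -2*sqrt(13)*sqrt(R))
((-230 - 655) - 467) - h(-53) = ((-230 - 655) - 467) - (-2)*sqrt(13)*sqrt(-53) = (-885 - 467) - (-2)*sqrt(13)*I*sqrt(53) = -1352 - (-2)*I*sqrt(689) = -1352 + 2*I*sqrt(689)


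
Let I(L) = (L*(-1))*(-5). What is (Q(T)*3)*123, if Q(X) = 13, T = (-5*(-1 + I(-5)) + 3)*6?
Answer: 4797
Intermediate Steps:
I(L) = 5*L (I(L) = -L*(-5) = 5*L)
T = 798 (T = (-5*(-1 + 5*(-5)) + 3)*6 = (-5*(-1 - 25) + 3)*6 = (-5*(-26) + 3)*6 = (130 + 3)*6 = 133*6 = 798)
(Q(T)*3)*123 = (13*3)*123 = 39*123 = 4797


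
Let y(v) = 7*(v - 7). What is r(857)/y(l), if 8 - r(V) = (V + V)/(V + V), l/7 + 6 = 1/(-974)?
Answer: -974/47733 ≈ -0.020405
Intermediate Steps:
l = -40915/974 (l = -42 + 7/(-974) = -42 + 7*(-1/974) = -42 - 7/974 = -40915/974 ≈ -42.007)
r(V) = 7 (r(V) = 8 - (V + V)/(V + V) = 8 - 2*V/(2*V) = 8 - 2*V*1/(2*V) = 8 - 1*1 = 8 - 1 = 7)
y(v) = -49 + 7*v (y(v) = 7*(-7 + v) = -49 + 7*v)
r(857)/y(l) = 7/(-49 + 7*(-40915/974)) = 7/(-49 - 286405/974) = 7/(-334131/974) = 7*(-974/334131) = -974/47733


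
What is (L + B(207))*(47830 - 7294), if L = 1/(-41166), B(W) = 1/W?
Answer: 10248852/52601 ≈ 194.84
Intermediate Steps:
L = -1/41166 ≈ -2.4292e-5
(L + B(207))*(47830 - 7294) = (-1/41166 + 1/207)*(47830 - 7294) = (-1/41166 + 1/207)*40536 = (1517/315606)*40536 = 10248852/52601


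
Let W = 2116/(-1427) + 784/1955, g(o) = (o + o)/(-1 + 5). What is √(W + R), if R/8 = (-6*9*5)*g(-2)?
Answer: 2*√4200661285809645/2789785 ≈ 46.464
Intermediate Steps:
g(o) = o/2 (g(o) = (2*o)/4 = (2*o)*(¼) = o/2)
W = -3018012/2789785 (W = 2116*(-1/1427) + 784*(1/1955) = -2116/1427 + 784/1955 = -3018012/2789785 ≈ -1.0818)
R = 2160 (R = 8*((-6*9*5)*((½)*(-2))) = 8*(-54*5*(-1)) = 8*(-270*(-1)) = 8*270 = 2160)
√(W + R) = √(-3018012/2789785 + 2160) = √(6022917588/2789785) = 2*√4200661285809645/2789785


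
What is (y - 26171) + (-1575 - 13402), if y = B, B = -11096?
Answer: -52244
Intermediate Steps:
y = -11096
(y - 26171) + (-1575 - 13402) = (-11096 - 26171) + (-1575 - 13402) = -37267 - 14977 = -52244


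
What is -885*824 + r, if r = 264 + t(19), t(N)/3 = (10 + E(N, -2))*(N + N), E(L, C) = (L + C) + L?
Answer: -723732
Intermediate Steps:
E(L, C) = C + 2*L (E(L, C) = (C + L) + L = C + 2*L)
t(N) = 6*N*(8 + 2*N) (t(N) = 3*((10 + (-2 + 2*N))*(N + N)) = 3*((8 + 2*N)*(2*N)) = 3*(2*N*(8 + 2*N)) = 6*N*(8 + 2*N))
r = 5508 (r = 264 + 12*19*(4 + 19) = 264 + 12*19*23 = 264 + 5244 = 5508)
-885*824 + r = -885*824 + 5508 = -729240 + 5508 = -723732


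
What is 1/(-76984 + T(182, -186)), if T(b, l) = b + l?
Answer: -1/76988 ≈ -1.2989e-5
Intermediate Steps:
1/(-76984 + T(182, -186)) = 1/(-76984 + (182 - 186)) = 1/(-76984 - 4) = 1/(-76988) = -1/76988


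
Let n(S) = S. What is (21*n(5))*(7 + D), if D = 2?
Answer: 945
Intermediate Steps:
(21*n(5))*(7 + D) = (21*5)*(7 + 2) = 105*9 = 945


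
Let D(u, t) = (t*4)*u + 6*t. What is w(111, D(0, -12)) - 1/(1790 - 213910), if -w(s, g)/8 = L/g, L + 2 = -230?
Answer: -49211831/1909080 ≈ -25.778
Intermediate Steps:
L = -232 (L = -2 - 230 = -232)
D(u, t) = 6*t + 4*t*u (D(u, t) = (4*t)*u + 6*t = 4*t*u + 6*t = 6*t + 4*t*u)
w(s, g) = 1856/g (w(s, g) = -(-1856)/g = 1856/g)
w(111, D(0, -12)) - 1/(1790 - 213910) = 1856/((2*(-12)*(3 + 2*0))) - 1/(1790 - 213910) = 1856/((2*(-12)*(3 + 0))) - 1/(-212120) = 1856/((2*(-12)*3)) - 1*(-1/212120) = 1856/(-72) + 1/212120 = 1856*(-1/72) + 1/212120 = -232/9 + 1/212120 = -49211831/1909080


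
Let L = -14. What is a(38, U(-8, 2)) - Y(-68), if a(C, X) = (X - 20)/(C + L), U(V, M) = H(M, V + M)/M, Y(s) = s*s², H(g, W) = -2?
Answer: 2515449/8 ≈ 3.1443e+5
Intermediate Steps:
Y(s) = s³
U(V, M) = -2/M
a(C, X) = (-20 + X)/(-14 + C) (a(C, X) = (X - 20)/(C - 14) = (-20 + X)/(-14 + C))
a(38, U(-8, 2)) - Y(-68) = (-20 - 2/2)/(-14 + 38) - 1*(-68)³ = (-20 - 2*½)/24 - 1*(-314432) = (-20 - 1)/24 + 314432 = (1/24)*(-21) + 314432 = -7/8 + 314432 = 2515449/8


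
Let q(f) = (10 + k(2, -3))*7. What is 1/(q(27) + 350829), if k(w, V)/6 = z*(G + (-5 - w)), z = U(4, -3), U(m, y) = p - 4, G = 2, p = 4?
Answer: 1/350899 ≈ 2.8498e-6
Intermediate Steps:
U(m, y) = 0 (U(m, y) = 4 - 4 = 0)
z = 0
k(w, V) = 0 (k(w, V) = 6*(0*(2 + (-5 - w))) = 6*(0*(-3 - w)) = 6*0 = 0)
q(f) = 70 (q(f) = (10 + 0)*7 = 10*7 = 70)
1/(q(27) + 350829) = 1/(70 + 350829) = 1/350899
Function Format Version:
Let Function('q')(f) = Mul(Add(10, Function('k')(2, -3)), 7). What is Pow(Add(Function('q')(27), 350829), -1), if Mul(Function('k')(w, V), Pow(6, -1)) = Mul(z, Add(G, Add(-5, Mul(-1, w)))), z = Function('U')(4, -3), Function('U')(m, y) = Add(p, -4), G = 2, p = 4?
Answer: Rational(1, 350899) ≈ 2.8498e-6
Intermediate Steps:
Function('U')(m, y) = 0 (Function('U')(m, y) = Add(4, -4) = 0)
z = 0
Function('k')(w, V) = 0 (Function('k')(w, V) = Mul(6, Mul(0, Add(2, Add(-5, Mul(-1, w))))) = Mul(6, Mul(0, Add(-3, Mul(-1, w)))) = Mul(6, 0) = 0)
Function('q')(f) = 70 (Function('q')(f) = Mul(Add(10, 0), 7) = Mul(10, 7) = 70)
Pow(Add(Function('q')(27), 350829), -1) = Pow(Add(70, 350829), -1) = Pow(350899, -1) = Rational(1, 350899)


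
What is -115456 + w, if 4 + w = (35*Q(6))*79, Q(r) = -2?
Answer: -120990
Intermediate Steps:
w = -5534 (w = -4 + (35*(-2))*79 = -4 - 70*79 = -4 - 5530 = -5534)
-115456 + w = -115456 - 5534 = -120990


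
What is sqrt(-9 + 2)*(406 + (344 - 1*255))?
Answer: 495*I*sqrt(7) ≈ 1309.6*I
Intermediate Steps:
sqrt(-9 + 2)*(406 + (344 - 1*255)) = sqrt(-7)*(406 + (344 - 255)) = (I*sqrt(7))*(406 + 89) = (I*sqrt(7))*495 = 495*I*sqrt(7)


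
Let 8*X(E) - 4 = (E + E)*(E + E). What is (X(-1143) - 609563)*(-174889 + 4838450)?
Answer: 203620400382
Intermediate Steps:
X(E) = ½ + E²/2 (X(E) = ½ + ((E + E)*(E + E))/8 = ½ + ((2*E)*(2*E))/8 = ½ + (4*E²)/8 = ½ + E²/2)
(X(-1143) - 609563)*(-174889 + 4838450) = ((½ + (½)*(-1143)²) - 609563)*(-174889 + 4838450) = ((½ + (½)*1306449) - 609563)*4663561 = ((½ + 1306449/2) - 609563)*4663561 = (653225 - 609563)*4663561 = 43662*4663561 = 203620400382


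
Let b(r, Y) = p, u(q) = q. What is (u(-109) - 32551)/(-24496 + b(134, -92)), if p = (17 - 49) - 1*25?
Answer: 32660/24553 ≈ 1.3302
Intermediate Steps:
p = -57 (p = -32 - 25 = -57)
b(r, Y) = -57
(u(-109) - 32551)/(-24496 + b(134, -92)) = (-109 - 32551)/(-24496 - 57) = -32660/(-24553) = -32660*(-1/24553) = 32660/24553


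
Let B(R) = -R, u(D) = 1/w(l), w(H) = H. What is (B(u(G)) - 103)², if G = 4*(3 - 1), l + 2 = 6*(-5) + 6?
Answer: 7166329/676 ≈ 10601.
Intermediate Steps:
l = -26 (l = -2 + (6*(-5) + 6) = -2 + (-30 + 6) = -2 - 24 = -26)
G = 8 (G = 4*2 = 8)
u(D) = -1/26 (u(D) = 1/(-26) = -1/26)
(B(u(G)) - 103)² = (-1*(-1/26) - 103)² = (1/26 - 103)² = (-2677/26)² = 7166329/676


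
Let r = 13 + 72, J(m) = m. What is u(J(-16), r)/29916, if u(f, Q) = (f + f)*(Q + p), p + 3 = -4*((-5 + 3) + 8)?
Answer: -464/7479 ≈ -0.062040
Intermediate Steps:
r = 85
p = -27 (p = -3 - 4*((-5 + 3) + 8) = -3 - 4*(-2 + 8) = -3 - 4*6 = -3 - 24 = -27)
u(f, Q) = 2*f*(-27 + Q) (u(f, Q) = (f + f)*(Q - 27) = (2*f)*(-27 + Q) = 2*f*(-27 + Q))
u(J(-16), r)/29916 = (2*(-16)*(-27 + 85))/29916 = (2*(-16)*58)*(1/29916) = -1856*1/29916 = -464/7479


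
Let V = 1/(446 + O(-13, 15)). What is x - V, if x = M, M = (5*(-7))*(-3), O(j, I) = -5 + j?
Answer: 44939/428 ≈ 105.00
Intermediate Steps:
M = 105 (M = -35*(-3) = 105)
x = 105
V = 1/428 (V = 1/(446 + (-5 - 13)) = 1/(446 - 18) = 1/428 ≈ 0.0023364)
x - V = 105 - 1*1/428 = 105 - 1/428 = 44939/428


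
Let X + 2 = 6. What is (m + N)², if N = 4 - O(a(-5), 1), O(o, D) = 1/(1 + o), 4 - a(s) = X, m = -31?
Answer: 784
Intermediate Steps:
X = 4 (X = -2 + 6 = 4)
a(s) = 0 (a(s) = 4 - 1*4 = 4 - 4 = 0)
N = 3 (N = 4 - 1/(1 + 0) = 4 - 1/1 = 4 - 1*1 = 4 - 1 = 3)
(m + N)² = (-31 + 3)² = (-28)² = 784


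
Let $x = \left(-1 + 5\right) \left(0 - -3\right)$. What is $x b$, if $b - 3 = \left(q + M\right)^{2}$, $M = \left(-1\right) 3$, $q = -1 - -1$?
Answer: $144$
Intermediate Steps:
$x = 12$ ($x = 4 \left(0 + 3\right) = 4 \cdot 3 = 12$)
$q = 0$ ($q = -1 + 1 = 0$)
$M = -3$
$b = 12$ ($b = 3 + \left(0 - 3\right)^{2} = 3 + \left(-3\right)^{2} = 3 + 9 = 12$)
$x b = 12 \cdot 12 = 144$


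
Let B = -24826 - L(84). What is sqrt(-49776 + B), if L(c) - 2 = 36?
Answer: 4*I*sqrt(4665) ≈ 273.2*I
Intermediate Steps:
L(c) = 38 (L(c) = 2 + 36 = 38)
B = -24864 (B = -24826 - 1*38 = -24826 - 38 = -24864)
sqrt(-49776 + B) = sqrt(-49776 - 24864) = sqrt(-74640) = 4*I*sqrt(4665)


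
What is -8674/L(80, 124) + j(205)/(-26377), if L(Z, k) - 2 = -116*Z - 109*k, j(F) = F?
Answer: 112060664/300618669 ≈ 0.37277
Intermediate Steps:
L(Z, k) = 2 - 116*Z - 109*k (L(Z, k) = 2 + (-116*Z - 109*k) = 2 - 116*Z - 109*k)
-8674/L(80, 124) + j(205)/(-26377) = -8674/(2 - 116*80 - 109*124) + 205/(-26377) = -8674/(2 - 9280 - 13516) + 205*(-1/26377) = -8674/(-22794) - 205/26377 = -8674*(-1/22794) - 205/26377 = 4337/11397 - 205/26377 = 112060664/300618669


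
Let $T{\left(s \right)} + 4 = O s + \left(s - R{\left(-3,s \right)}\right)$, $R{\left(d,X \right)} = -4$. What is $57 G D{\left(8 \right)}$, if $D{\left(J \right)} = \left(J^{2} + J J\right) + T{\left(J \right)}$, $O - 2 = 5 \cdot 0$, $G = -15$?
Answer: $-129960$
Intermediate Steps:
$O = 2$ ($O = 2 + 5 \cdot 0 = 2 + 0 = 2$)
$T{\left(s \right)} = 3 s$ ($T{\left(s \right)} = -4 + \left(2 s + \left(s - -4\right)\right) = -4 + \left(2 s + \left(s + 4\right)\right) = -4 + \left(2 s + \left(4 + s\right)\right) = -4 + \left(4 + 3 s\right) = 3 s$)
$D{\left(J \right)} = 2 J^{2} + 3 J$ ($D{\left(J \right)} = \left(J^{2} + J J\right) + 3 J = \left(J^{2} + J^{2}\right) + 3 J = 2 J^{2} + 3 J$)
$57 G D{\left(8 \right)} = 57 \left(-15\right) 8 \left(3 + 2 \cdot 8\right) = - 855 \cdot 8 \left(3 + 16\right) = - 855 \cdot 8 \cdot 19 = \left(-855\right) 152 = -129960$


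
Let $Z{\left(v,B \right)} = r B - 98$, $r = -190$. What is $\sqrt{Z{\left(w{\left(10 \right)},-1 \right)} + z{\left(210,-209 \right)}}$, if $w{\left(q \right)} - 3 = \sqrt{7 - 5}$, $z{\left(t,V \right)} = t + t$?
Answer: $16 \sqrt{2} \approx 22.627$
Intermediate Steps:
$z{\left(t,V \right)} = 2 t$
$w{\left(q \right)} = 3 + \sqrt{2}$ ($w{\left(q \right)} = 3 + \sqrt{7 - 5} = 3 + \sqrt{2}$)
$Z{\left(v,B \right)} = -98 - 190 B$ ($Z{\left(v,B \right)} = - 190 B - 98 = -98 - 190 B$)
$\sqrt{Z{\left(w{\left(10 \right)},-1 \right)} + z{\left(210,-209 \right)}} = \sqrt{\left(-98 - -190\right) + 2 \cdot 210} = \sqrt{\left(-98 + 190\right) + 420} = \sqrt{92 + 420} = \sqrt{512} = 16 \sqrt{2}$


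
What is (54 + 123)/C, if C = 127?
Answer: 177/127 ≈ 1.3937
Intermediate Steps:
(54 + 123)/C = (54 + 123)/127 = 177*(1/127) = 177/127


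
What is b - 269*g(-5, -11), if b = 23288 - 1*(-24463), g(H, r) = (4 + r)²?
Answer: 34570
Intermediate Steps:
b = 47751 (b = 23288 + 24463 = 47751)
b - 269*g(-5, -11) = 47751 - 269*(4 - 11)² = 47751 - 269*(-7)² = 47751 - 269*49 = 47751 - 13181 = 34570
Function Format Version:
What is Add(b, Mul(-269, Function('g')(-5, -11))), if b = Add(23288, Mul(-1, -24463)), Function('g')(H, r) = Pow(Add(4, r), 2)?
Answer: 34570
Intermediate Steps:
b = 47751 (b = Add(23288, 24463) = 47751)
Add(b, Mul(-269, Function('g')(-5, -11))) = Add(47751, Mul(-269, Pow(Add(4, -11), 2))) = Add(47751, Mul(-269, Pow(-7, 2))) = Add(47751, Mul(-269, 49)) = Add(47751, -13181) = 34570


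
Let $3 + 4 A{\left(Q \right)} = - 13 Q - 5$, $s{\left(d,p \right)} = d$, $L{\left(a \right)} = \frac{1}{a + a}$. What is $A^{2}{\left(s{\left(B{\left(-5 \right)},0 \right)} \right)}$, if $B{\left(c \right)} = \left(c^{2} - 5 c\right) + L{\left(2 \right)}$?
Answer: $\frac{6996025}{256} \approx 27328.0$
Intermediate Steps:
$L{\left(a \right)} = \frac{1}{2 a}$
$B{\left(c \right)} = \frac{1}{4} + c^{2} - 5 c$ ($B{\left(c \right)} = \left(c^{2} - 5 c\right) + \frac{1}{2 \cdot 2} = \left(c^{2} - 5 c\right) + \frac{1}{2} \cdot \frac{1}{2} = \left(c^{2} - 5 c\right) + \frac{1}{4} = \frac{1}{4} + c^{2} - 5 c$)
$A{\left(Q \right)} = -2 - \frac{13 Q}{4}$ ($A{\left(Q \right)} = - \frac{3}{4} + \frac{- 13 Q - 5}{4} = - \frac{3}{4} + \frac{-5 - 13 Q}{4} = - \frac{3}{4} - \left(\frac{5}{4} + \frac{13 Q}{4}\right) = -2 - \frac{13 Q}{4}$)
$A^{2}{\left(s{\left(B{\left(-5 \right)},0 \right)} \right)} = \left(-2 - \frac{13 \left(\frac{1}{4} + \left(-5\right)^{2} - -25\right)}{4}\right)^{2} = \left(-2 - \frac{13 \left(\frac{1}{4} + 25 + 25\right)}{4}\right)^{2} = \left(-2 - \frac{2613}{16}\right)^{2} = \left(- \frac{2645}{16}\right)^{2} = \frac{6996025}{256}$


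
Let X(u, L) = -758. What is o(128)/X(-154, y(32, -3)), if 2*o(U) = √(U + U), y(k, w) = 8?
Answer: -4/379 ≈ -0.010554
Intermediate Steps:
o(U) = √2*√U/2 (o(U) = √(U + U)/2 = √(2*U)/2 = (√2*√U)/2 = √2*√U/2)
o(128)/X(-154, y(32, -3)) = (√2*√128/2)/(-758) = (√2*(8*√2)/2)*(-1/758) = 8*(-1/758) = -4/379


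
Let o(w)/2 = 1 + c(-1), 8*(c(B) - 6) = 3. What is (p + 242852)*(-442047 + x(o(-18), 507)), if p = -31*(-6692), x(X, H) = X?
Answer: -199048890304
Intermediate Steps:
c(B) = 51/8 (c(B) = 6 + (1/8)*3 = 6 + 3/8 = 51/8)
o(w) = 59/4 (o(w) = 2*(1 + 51/8) = 2*(59/8) = 59/4)
p = 207452
(p + 242852)*(-442047 + x(o(-18), 507)) = (207452 + 242852)*(-442047 + 59/4) = 450304*(-1768129/4) = -199048890304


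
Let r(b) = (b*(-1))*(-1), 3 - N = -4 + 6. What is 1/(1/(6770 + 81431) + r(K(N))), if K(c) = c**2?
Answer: 88201/88202 ≈ 0.99999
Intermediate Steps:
N = 1 (N = 3 - (-4 + 6) = 3 - 1*2 = 3 - 2 = 1)
r(b) = b (r(b) = -b*(-1) = b)
1/(1/(6770 + 81431) + r(K(N))) = 1/(1/(6770 + 81431) + 1**2) = 1/(1/88201 + 1) = 1/(88202/88201) = 88201/88202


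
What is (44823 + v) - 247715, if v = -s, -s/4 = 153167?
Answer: 409776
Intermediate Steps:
s = -612668 (s = -4*153167 = -612668)
v = 612668 (v = -1*(-612668) = 612668)
(44823 + v) - 247715 = (44823 + 612668) - 247715 = 657491 - 247715 = 409776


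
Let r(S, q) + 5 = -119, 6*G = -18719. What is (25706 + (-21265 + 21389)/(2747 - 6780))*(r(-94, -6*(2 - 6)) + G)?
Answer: -1008885761281/12099 ≈ -8.3386e+7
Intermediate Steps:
G = -18719/6 (G = (⅙)*(-18719) = -18719/6 ≈ -3119.8)
r(S, q) = -124 (r(S, q) = -5 - 119 = -124)
(25706 + (-21265 + 21389)/(2747 - 6780))*(r(-94, -6*(2 - 6)) + G) = (25706 + (-21265 + 21389)/(2747 - 6780))*(-124 - 18719/6) = (25706 + 124/(-4033))*(-19463/6) = (25706 + 124*(-1/4033))*(-19463/6) = (25706 - 124/4033)*(-19463/6) = (103672174/4033)*(-19463/6) = -1008885761281/12099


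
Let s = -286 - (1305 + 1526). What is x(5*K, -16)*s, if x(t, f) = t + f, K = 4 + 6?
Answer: -105978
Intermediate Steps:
K = 10
x(t, f) = f + t
s = -3117 (s = -286 - 1*2831 = -286 - 2831 = -3117)
x(5*K, -16)*s = (-16 + 5*10)*(-3117) = (-16 + 50)*(-3117) = 34*(-3117) = -105978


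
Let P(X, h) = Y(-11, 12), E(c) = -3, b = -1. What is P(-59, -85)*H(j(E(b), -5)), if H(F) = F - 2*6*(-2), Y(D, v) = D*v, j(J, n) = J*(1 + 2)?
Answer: -1980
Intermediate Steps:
j(J, n) = 3*J (j(J, n) = J*3 = 3*J)
P(X, h) = -132 (P(X, h) = -11*12 = -132)
H(F) = 24 + F (H(F) = F - 12*(-2) = F + 24 = 24 + F)
P(-59, -85)*H(j(E(b), -5)) = -132*(24 + 3*(-3)) = -132*(24 - 9) = -132*15 = -1980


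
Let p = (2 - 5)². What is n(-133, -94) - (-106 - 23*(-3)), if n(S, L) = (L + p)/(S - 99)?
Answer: 8669/232 ≈ 37.366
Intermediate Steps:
p = 9 (p = (-3)² = 9)
n(S, L) = (9 + L)/(-99 + S) (n(S, L) = (L + 9)/(S - 99) = (9 + L)/(-99 + S))
n(-133, -94) - (-106 - 23*(-3)) = (9 - 94)/(-99 - 133) - (-106 - 23*(-3)) = -85/(-232) - (-106 + 69) = -1/232*(-85) - 1*(-37) = 85/232 + 37 = 8669/232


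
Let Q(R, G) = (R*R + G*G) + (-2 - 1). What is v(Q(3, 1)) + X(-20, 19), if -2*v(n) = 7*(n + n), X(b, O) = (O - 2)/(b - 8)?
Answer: -1389/28 ≈ -49.607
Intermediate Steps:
X(b, O) = (-2 + O)/(-8 + b)
Q(R, G) = -3 + G² + R² (Q(R, G) = (R² + G²) - 3 = (G² + R²) - 3 = -3 + G² + R²)
v(n) = -7*n (v(n) = -7*(n + n)/2 = -7*2*n/2 = -7*n)
v(Q(3, 1)) + X(-20, 19) = -7*(-3 + 1² + 3²) + (-2 + 19)/(-8 - 20) = -7*(-3 + 1 + 9) + 17/(-28) = -7*7 - 1/28*17 = -49 - 17/28 = -1389/28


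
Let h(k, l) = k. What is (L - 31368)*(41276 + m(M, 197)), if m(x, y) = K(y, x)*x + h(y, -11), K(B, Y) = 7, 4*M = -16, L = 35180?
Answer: 157988340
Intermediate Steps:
M = -4 (M = (¼)*(-16) = -4)
m(x, y) = y + 7*x (m(x, y) = 7*x + y = y + 7*x)
(L - 31368)*(41276 + m(M, 197)) = (35180 - 31368)*(41276 + (197 + 7*(-4))) = 3812*(41276 + (197 - 28)) = 3812*(41276 + 169) = 3812*41445 = 157988340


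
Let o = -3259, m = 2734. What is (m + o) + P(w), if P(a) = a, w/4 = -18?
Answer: -597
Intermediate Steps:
w = -72 (w = 4*(-18) = -72)
(m + o) + P(w) = (2734 - 3259) - 72 = -525 - 72 = -597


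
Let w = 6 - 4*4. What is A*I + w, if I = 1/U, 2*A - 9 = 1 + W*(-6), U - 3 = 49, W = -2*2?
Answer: -503/52 ≈ -9.6731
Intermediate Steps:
W = -4
U = 52 (U = 3 + 49 = 52)
A = 17 (A = 9/2 + (1 - 4*(-6))/2 = 9/2 + (1 + 24)/2 = 9/2 + (½)*25 = 9/2 + 25/2 = 17)
I = 1/52 ≈ 0.019231
w = -10 (w = 6 - 16 = -10)
A*I + w = 17*(1/52) - 10 = 17/52 - 10 = -503/52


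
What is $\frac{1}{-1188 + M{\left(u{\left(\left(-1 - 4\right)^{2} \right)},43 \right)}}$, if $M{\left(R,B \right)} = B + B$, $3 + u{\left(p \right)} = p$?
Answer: $- \frac{1}{1102} \approx -0.00090744$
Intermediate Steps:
$u{\left(p \right)} = -3 + p$
$M{\left(R,B \right)} = 2 B$
$\frac{1}{-1188 + M{\left(u{\left(\left(-1 - 4\right)^{2} \right)},43 \right)}} = \frac{1}{-1188 + 2 \cdot 43} = \frac{1}{-1188 + 86} = \frac{1}{-1102} = - \frac{1}{1102}$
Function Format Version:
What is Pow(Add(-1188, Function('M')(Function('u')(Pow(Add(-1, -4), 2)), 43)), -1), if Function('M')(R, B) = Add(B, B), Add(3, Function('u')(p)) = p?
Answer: Rational(-1, 1102) ≈ -0.00090744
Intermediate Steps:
Function('u')(p) = Add(-3, p)
Function('M')(R, B) = Mul(2, B)
Pow(Add(-1188, Function('M')(Function('u')(Pow(Add(-1, -4), 2)), 43)), -1) = Pow(Add(-1188, Mul(2, 43)), -1) = Pow(Add(-1188, 86), -1) = Pow(-1102, -1) = Rational(-1, 1102)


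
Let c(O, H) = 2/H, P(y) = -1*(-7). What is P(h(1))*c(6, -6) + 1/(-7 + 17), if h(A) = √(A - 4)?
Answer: -67/30 ≈ -2.2333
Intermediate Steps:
h(A) = √(-4 + A)
P(y) = 7
P(h(1))*c(6, -6) + 1/(-7 + 17) = 7*(2/(-6)) + 1/(-7 + 17) = 7*(2*(-⅙)) + 1/10 = 7*(-⅓) + ⅒ = -7/3 + ⅒ = -67/30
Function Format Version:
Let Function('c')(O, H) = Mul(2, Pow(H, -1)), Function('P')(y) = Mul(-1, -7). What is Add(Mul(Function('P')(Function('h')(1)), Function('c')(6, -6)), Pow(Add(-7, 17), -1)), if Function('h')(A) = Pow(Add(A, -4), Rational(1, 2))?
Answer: Rational(-67, 30) ≈ -2.2333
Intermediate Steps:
Function('h')(A) = Pow(Add(-4, A), Rational(1, 2))
Function('P')(y) = 7
Add(Mul(Function('P')(Function('h')(1)), Function('c')(6, -6)), Pow(Add(-7, 17), -1)) = Add(Mul(7, Mul(2, Pow(-6, -1))), Pow(Add(-7, 17), -1)) = Add(Mul(7, Mul(2, Rational(-1, 6))), Pow(10, -1)) = Add(Mul(7, Rational(-1, 3)), Rational(1, 10)) = Add(Rational(-7, 3), Rational(1, 10)) = Rational(-67, 30)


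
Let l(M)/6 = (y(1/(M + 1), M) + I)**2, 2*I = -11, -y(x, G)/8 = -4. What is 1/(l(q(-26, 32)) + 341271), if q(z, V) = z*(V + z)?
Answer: 2/690969 ≈ 2.8945e-6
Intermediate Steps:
y(x, G) = 32 (y(x, G) = -8*(-4) = 32)
I = -11/2 (I = (1/2)*(-11) = -11/2 ≈ -5.5000)
l(M) = 8427/2 (l(M) = 6*(32 - 11/2)**2 = 6*(53/2)**2 = 6*(2809/4) = 8427/2)
1/(l(q(-26, 32)) + 341271) = 1/(8427/2 + 341271) = 1/(690969/2) = 2/690969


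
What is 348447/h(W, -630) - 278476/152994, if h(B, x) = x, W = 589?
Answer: -2971430011/5354790 ≈ -554.91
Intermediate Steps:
348447/h(W, -630) - 278476/152994 = 348447/(-630) - 278476/152994 = 348447*(-1/630) - 278476*1/152994 = -116149/210 - 139238/76497 = -2971430011/5354790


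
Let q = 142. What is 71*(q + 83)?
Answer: 15975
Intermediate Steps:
71*(q + 83) = 71*(142 + 83) = 71*225 = 15975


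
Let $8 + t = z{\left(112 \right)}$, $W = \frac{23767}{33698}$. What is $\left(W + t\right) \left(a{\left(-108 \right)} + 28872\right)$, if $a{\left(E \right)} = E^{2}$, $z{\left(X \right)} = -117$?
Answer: $- \frac{84892173444}{16849} \approx -5.0384 \cdot 10^{6}$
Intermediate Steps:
$W = \frac{23767}{33698}$ ($W = 23767 \cdot \frac{1}{33698} = \frac{23767}{33698} \approx 0.70529$)
$t = -125$ ($t = -8 - 117 = -125$)
$\left(W + t\right) \left(a{\left(-108 \right)} + 28872\right) = \left(\frac{23767}{33698} - 125\right) \left(\left(-108\right)^{2} + 28872\right) = - \frac{4188483 \left(11664 + 28872\right)}{33698} = \left(- \frac{4188483}{33698}\right) 40536 = - \frac{84892173444}{16849}$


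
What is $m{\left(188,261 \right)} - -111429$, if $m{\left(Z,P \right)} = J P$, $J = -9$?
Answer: $109080$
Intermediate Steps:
$m{\left(Z,P \right)} = - 9 P$
$m{\left(188,261 \right)} - -111429 = \left(-9\right) 261 - -111429 = -2349 + 111429 = 109080$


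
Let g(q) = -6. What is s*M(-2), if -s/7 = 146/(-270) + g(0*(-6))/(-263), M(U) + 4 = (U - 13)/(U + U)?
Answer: -128723/142020 ≈ -0.90637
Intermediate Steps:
M(U) = -4 + (-13 + U)/(2*U) (M(U) = -4 + (U - 13)/(U + U) = -4 + (-13 + U)/((2*U)) = -4 + (-13 + U)*(1/(2*U)) = -4 + (-13 + U)/(2*U))
s = 128723/35505 (s = -7*(146/(-270) - 6/(-263)) = -7*(146*(-1/270) - 6*(-1/263)) = -7*(-73/135 + 6/263) = -7*(-18389/35505) = 128723/35505 ≈ 3.6255)
s*M(-2) = 128723*((½)*(-13 - 7*(-2))/(-2))/35505 = 128723*((½)*(-½)*(-13 + 14))/35505 = 128723*((½)*(-½)*1)/35505 = (128723/35505)*(-¼) = -128723/142020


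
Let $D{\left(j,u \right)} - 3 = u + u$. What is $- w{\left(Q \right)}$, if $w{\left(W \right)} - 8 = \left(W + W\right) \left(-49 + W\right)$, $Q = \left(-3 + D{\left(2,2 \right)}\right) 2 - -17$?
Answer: $1192$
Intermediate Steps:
$D{\left(j,u \right)} = 3 + 2 u$ ($D{\left(j,u \right)} = 3 + \left(u + u\right) = 3 + 2 u$)
$Q = 25$ ($Q = \left(-3 + \left(3 + 2 \cdot 2\right)\right) 2 - -17 = \left(-3 + \left(3 + 4\right)\right) 2 + 17 = \left(-3 + 7\right) 2 + 17 = 4 \cdot 2 + 17 = 8 + 17 = 25$)
$w{\left(W \right)} = 8 + 2 W \left(-49 + W\right)$ ($w{\left(W \right)} = 8 + \left(W + W\right) \left(-49 + W\right) = 8 + 2 W \left(-49 + W\right)$)
$- w{\left(Q \right)} = - (8 - 2450 + 2 \cdot 25^{2}) = - (8 - 2450 + 2 \cdot 625) = - (8 - 2450 + 1250) = \left(-1\right) \left(-1192\right) = 1192$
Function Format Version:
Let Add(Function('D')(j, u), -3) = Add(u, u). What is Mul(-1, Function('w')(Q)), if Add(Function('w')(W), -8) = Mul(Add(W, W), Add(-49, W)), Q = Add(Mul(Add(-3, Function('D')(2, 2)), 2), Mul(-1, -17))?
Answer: 1192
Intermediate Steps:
Function('D')(j, u) = Add(3, Mul(2, u)) (Function('D')(j, u) = Add(3, Add(u, u)) = Add(3, Mul(2, u)))
Q = 25 (Q = Add(Mul(Add(-3, Add(3, Mul(2, 2))), 2), Mul(-1, -17)) = Add(Mul(Add(-3, Add(3, 4)), 2), 17) = Add(Mul(Add(-3, 7), 2), 17) = Add(Mul(4, 2), 17) = Add(8, 17) = 25)
Function('w')(W) = Add(8, Mul(2, W, Add(-49, W))) (Function('w')(W) = Add(8, Mul(Add(W, W), Add(-49, W))) = Add(8, Mul(Mul(2, W), Add(-49, W))) = Add(8, Mul(2, W, Add(-49, W))))
Mul(-1, Function('w')(Q)) = Mul(-1, Add(8, Mul(-98, 25), Mul(2, Pow(25, 2)))) = Mul(-1, Add(8, -2450, Mul(2, 625))) = Mul(-1, Add(8, -2450, 1250)) = Mul(-1, -1192) = 1192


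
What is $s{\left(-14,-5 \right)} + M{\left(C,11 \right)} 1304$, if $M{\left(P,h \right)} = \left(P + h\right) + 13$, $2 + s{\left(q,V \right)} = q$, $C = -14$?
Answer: $13024$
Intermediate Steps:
$s{\left(q,V \right)} = -2 + q$
$M{\left(P,h \right)} = 13 + P + h$
$s{\left(-14,-5 \right)} + M{\left(C,11 \right)} 1304 = \left(-2 - 14\right) + \left(13 - 14 + 11\right) 1304 = -16 + 10 \cdot 1304 = -16 + 13040 = 13024$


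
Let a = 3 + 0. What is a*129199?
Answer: 387597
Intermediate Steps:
a = 3
a*129199 = 3*129199 = 387597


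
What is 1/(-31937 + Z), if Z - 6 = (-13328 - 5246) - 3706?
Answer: -1/54211 ≈ -1.8446e-5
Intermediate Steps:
Z = -22274 (Z = 6 + ((-13328 - 5246) - 3706) = 6 + (-18574 - 3706) = 6 - 22280 = -22274)
1/(-31937 + Z) = 1/(-31937 - 22274) = 1/(-54211) = -1/54211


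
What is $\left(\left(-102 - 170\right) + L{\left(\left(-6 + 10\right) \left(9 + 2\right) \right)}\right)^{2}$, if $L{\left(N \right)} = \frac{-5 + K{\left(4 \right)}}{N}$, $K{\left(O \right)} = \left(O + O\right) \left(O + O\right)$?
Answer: $\frac{141824281}{1936} \approx 73256.0$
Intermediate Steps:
$K{\left(O \right)} = 4 O^{2}$ ($K{\left(O \right)} = 2 O 2 O = 4 O^{2}$)
$L{\left(N \right)} = \frac{59}{N}$ ($L{\left(N \right)} = \frac{-5 + 4 \cdot 4^{2}}{N} = \frac{-5 + 4 \cdot 16}{N} = \frac{-5 + 64}{N} = \frac{59}{N}$)
$\left(\left(-102 - 170\right) + L{\left(\left(-6 + 10\right) \left(9 + 2\right) \right)}\right)^{2} = \left(\left(-102 - 170\right) + \frac{59}{\left(-6 + 10\right) \left(9 + 2\right)}\right)^{2} = \left(\left(-102 - 170\right) + \frac{59}{4 \cdot 11}\right)^{2} = \left(-272 + \frac{59}{44}\right)^{2} = \left(- \frac{11909}{44}\right)^{2} = \frac{141824281}{1936}$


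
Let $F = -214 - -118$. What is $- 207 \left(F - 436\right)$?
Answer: $110124$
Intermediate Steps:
$F = -96$ ($F = -214 + 118 = -96$)
$- 207 \left(F - 436\right) = - 207 \left(-96 - 436\right) = \left(-207\right) \left(-532\right) = 110124$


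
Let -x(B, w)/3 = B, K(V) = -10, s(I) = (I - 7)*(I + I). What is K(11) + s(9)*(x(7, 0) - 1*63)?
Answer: -3034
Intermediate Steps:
s(I) = 2*I*(-7 + I) (s(I) = (-7 + I)*(2*I) = 2*I*(-7 + I))
x(B, w) = -3*B
K(11) + s(9)*(x(7, 0) - 1*63) = -10 + (2*9*(-7 + 9))*(-3*7 - 1*63) = -10 + (2*9*2)*(-21 - 63) = -10 + 36*(-84) = -10 - 3024 = -3034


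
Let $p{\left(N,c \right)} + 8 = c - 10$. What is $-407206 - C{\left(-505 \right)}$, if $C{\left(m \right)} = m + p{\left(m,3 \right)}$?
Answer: $-406686$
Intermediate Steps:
$p{\left(N,c \right)} = -18 + c$ ($p{\left(N,c \right)} = -8 + \left(c - 10\right) = -8 + \left(-10 + c\right) = -18 + c$)
$C{\left(m \right)} = -15 + m$ ($C{\left(m \right)} = m + \left(-18 + 3\right) = m - 15 = -15 + m$)
$-407206 - C{\left(-505 \right)} = -407206 - \left(-15 - 505\right) = -407206 - -520 = -407206 + 520 = -406686$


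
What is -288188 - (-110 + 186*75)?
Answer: -302028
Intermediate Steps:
-288188 - (-110 + 186*75) = -288188 - (-110 + 13950) = -288188 - 1*13840 = -288188 - 13840 = -302028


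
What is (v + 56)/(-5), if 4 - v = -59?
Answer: -119/5 ≈ -23.800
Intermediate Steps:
v = 63 (v = 4 - 1*(-59) = 4 + 59 = 63)
(v + 56)/(-5) = (63 + 56)/(-5) = 119*(-⅕) = -119/5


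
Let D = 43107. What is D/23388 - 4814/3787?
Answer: 16885459/29523452 ≈ 0.57193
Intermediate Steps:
D/23388 - 4814/3787 = 43107/23388 - 4814/3787 = 43107*(1/23388) - 4814*1/3787 = 14369/7796 - 4814/3787 = 16885459/29523452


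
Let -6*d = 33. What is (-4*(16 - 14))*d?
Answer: 44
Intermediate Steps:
d = -11/2 (d = -⅙*33 = -11/2 ≈ -5.5000)
(-4*(16 - 14))*d = -4*(16 - 14)*(-11/2) = -4*2*(-11/2) = -8*(-11/2) = 44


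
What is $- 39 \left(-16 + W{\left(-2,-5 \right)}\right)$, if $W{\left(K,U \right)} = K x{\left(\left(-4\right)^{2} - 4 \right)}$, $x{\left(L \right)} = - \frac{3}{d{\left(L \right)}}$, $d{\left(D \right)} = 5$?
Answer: $\frac{2886}{5} \approx 577.2$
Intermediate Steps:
$x{\left(L \right)} = - \frac{3}{5}$
$W{\left(K,U \right)} = - \frac{3 K}{5}$ ($W{\left(K,U \right)} = K \left(- \frac{3}{5}\right) = - \frac{3 K}{5}$)
$- 39 \left(-16 + W{\left(-2,-5 \right)}\right) = - 39 \left(-16 - - \frac{6}{5}\right) = - 39 \left(-16 + \frac{6}{5}\right) = \left(-39\right) \left(- \frac{74}{5}\right) = \frac{2886}{5}$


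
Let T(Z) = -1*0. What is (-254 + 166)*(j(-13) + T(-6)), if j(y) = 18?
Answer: -1584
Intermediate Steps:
T(Z) = 0
(-254 + 166)*(j(-13) + T(-6)) = (-254 + 166)*(18 + 0) = -88*18 = -1584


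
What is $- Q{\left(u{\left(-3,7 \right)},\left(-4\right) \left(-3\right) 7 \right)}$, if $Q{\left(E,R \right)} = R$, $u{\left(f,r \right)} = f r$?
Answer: $-84$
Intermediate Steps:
$- Q{\left(u{\left(-3,7 \right)},\left(-4\right) \left(-3\right) 7 \right)} = - \left(-4\right) \left(-3\right) 7 = - 12 \cdot 7 = \left(-1\right) 84 = -84$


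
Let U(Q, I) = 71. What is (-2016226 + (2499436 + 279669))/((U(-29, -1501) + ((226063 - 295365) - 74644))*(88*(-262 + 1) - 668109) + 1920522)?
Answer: 254293/33143541299 ≈ 7.6725e-6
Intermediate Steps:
(-2016226 + (2499436 + 279669))/((U(-29, -1501) + ((226063 - 295365) - 74644))*(88*(-262 + 1) - 668109) + 1920522) = (-2016226 + (2499436 + 279669))/((71 + ((226063 - 295365) - 74644))*(88*(-262 + 1) - 668109) + 1920522) = (-2016226 + 2779105)/((71 + (-69302 - 74644))*(88*(-261) - 668109) + 1920522) = 762879/((71 - 143946)*(-22968 - 668109) + 1920522) = 762879/(-143875*(-691077) + 1920522) = 762879/(99428703375 + 1920522) = 762879/99430623897 = 762879*(1/99430623897) = 254293/33143541299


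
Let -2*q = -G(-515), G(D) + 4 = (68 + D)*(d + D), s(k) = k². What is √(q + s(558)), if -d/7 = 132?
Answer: √2531914/2 ≈ 795.60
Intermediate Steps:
d = -924 (d = -7*132 = -924)
G(D) = -4 + (-924 + D)*(68 + D) (G(D) = -4 + (68 + D)*(-924 + D) = -4 + (-924 + D)*(68 + D))
q = 643229/2 (q = -(-1)*(-62836 + (-515)² - 856*(-515))/2 = -(-1)*(-62836 + 265225 + 440840)/2 = -(-1)*643229/2 = -½*(-643229) = 643229/2 ≈ 3.2161e+5)
√(q + s(558)) = √(643229/2 + 558²) = √(643229/2 + 311364) = √(1265957/2) = √2531914/2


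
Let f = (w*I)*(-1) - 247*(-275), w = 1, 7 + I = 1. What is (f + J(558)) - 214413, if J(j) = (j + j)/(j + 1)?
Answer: -81882322/559 ≈ -1.4648e+5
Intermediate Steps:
I = -6 (I = -7 + 1 = -6)
J(j) = 2*j/(1 + j) (J(j) = (2*j)/(1 + j) = 2*j/(1 + j))
f = 67931 (f = (1*(-6))*(-1) - 247*(-275) = -6*(-1) + 67925 = 6 + 67925 = 67931)
(f + J(558)) - 214413 = (67931 + 2*558/(1 + 558)) - 214413 = (67931 + 2*558/559) - 214413 = (67931 + 2*558*(1/559)) - 214413 = (67931 + 1116/559) - 214413 = 37974545/559 - 214413 = -81882322/559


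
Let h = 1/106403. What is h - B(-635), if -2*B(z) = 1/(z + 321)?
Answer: -105775/66821084 ≈ -0.0015830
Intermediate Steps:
B(z) = -1/(2*(321 + z)) (B(z) = -1/(2*(z + 321)) = -1/(2*(321 + z)))
h = 1/106403 ≈ 9.3982e-6
h - B(-635) = 1/106403 - (-1)/(642 + 2*(-635)) = 1/106403 - (-1)/(642 - 1270) = 1/106403 - (-1)/(-628) = 1/106403 - (-1)*(-1)/628 = 1/106403 - 1*1/628 = 1/106403 - 1/628 = -105775/66821084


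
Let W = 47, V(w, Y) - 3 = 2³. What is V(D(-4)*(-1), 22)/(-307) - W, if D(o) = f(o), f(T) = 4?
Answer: -14440/307 ≈ -47.036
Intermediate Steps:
D(o) = 4
V(w, Y) = 11 (V(w, Y) = 3 + 2³ = 3 + 8 = 11)
V(D(-4)*(-1), 22)/(-307) - W = 11/(-307) - 1*47 = 11*(-1/307) - 47 = -11/307 - 47 = -14440/307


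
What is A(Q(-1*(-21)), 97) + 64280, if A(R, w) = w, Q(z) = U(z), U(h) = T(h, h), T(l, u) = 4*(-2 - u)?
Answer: 64377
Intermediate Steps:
T(l, u) = -8 - 4*u
U(h) = -8 - 4*h
Q(z) = -8 - 4*z
A(Q(-1*(-21)), 97) + 64280 = 97 + 64280 = 64377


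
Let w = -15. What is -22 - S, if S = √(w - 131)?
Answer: -22 - I*√146 ≈ -22.0 - 12.083*I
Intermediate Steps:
S = I*√146 (S = √(-15 - 131) = √(-146) = I*√146 ≈ 12.083*I)
-22 - S = -22 - I*√146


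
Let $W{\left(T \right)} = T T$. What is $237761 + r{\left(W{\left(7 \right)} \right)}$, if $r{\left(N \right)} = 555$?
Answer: $238316$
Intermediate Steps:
$W{\left(T \right)} = T^{2}$
$237761 + r{\left(W{\left(7 \right)} \right)} = 237761 + 555 = 238316$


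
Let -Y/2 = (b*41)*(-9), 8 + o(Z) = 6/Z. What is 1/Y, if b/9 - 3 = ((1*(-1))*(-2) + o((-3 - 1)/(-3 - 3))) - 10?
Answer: -1/26568 ≈ -3.7639e-5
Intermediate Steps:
o(Z) = -8 + 6/Z
b = -36 (b = 27 + 9*(((1*(-1))*(-2) + (-8 + 6/(((-3 - 1)/(-3 - 3))))) - 10) = 27 + 9*((-1*(-2) + (-8 + 6/((-4/(-6))))) - 10) = 27 + 9*((2 + (-8 + 6/((-4*(-⅙))))) - 10) = 27 + 9*((2 + (-8 + 6/(⅔))) - 10) = 27 + 9*((2 + (-8 + 6*(3/2))) - 10) = 27 + 9*((2 + (-8 + 9)) - 10) = 27 + 9*((2 + 1) - 10) = 27 + 9*(3 - 10) = 27 + 9*(-7) = 27 - 63 = -36)
Y = -26568 (Y = -2*(-36*41)*(-9) = -(-2952)*(-9) = -2*13284 = -26568)
1/Y = 1/(-26568) = -1/26568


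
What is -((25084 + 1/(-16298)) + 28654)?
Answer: -875821923/16298 ≈ -53738.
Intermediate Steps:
-((25084 + 1/(-16298)) + 28654) = -((25084 - 1/16298) + 28654) = -(408819031/16298 + 28654) = -1*875821923/16298 = -875821923/16298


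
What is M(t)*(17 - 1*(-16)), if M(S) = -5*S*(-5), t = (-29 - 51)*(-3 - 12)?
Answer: 990000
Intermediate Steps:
t = 1200 (t = -80*(-15) = 1200)
M(S) = 25*S
M(t)*(17 - 1*(-16)) = (25*1200)*(17 - 1*(-16)) = 30000*(17 + 16) = 30000*33 = 990000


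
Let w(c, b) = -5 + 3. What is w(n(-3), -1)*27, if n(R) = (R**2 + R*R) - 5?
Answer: -54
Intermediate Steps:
n(R) = -5 + 2*R**2 (n(R) = (R**2 + R**2) - 5 = 2*R**2 - 5 = -5 + 2*R**2)
w(c, b) = -2
w(n(-3), -1)*27 = -2*27 = -54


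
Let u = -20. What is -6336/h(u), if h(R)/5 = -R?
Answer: -1584/25 ≈ -63.360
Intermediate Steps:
h(R) = -5*R (h(R) = 5*(-R) = -5*R)
-6336/h(u) = -6336/((-5*(-20))) = -6336/100 = -6336*1/100 = -1584/25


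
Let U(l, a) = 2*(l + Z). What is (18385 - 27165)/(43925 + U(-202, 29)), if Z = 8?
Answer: -8780/43537 ≈ -0.20167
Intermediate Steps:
U(l, a) = 16 + 2*l (U(l, a) = 2*(l + 8) = 2*(8 + l) = 16 + 2*l)
(18385 - 27165)/(43925 + U(-202, 29)) = (18385 - 27165)/(43925 + (16 + 2*(-202))) = -8780/(43925 + (16 - 404)) = -8780/(43925 - 388) = -8780/43537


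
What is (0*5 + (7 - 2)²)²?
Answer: 625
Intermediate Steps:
(0*5 + (7 - 2)²)² = (0 + 5²)² = (0 + 25)² = 25² = 625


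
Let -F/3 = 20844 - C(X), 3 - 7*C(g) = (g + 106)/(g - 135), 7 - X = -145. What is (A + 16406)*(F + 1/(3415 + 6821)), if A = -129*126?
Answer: -2894672234750/304521 ≈ -9.5057e+6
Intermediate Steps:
X = 152 (X = 7 - 1*(-145) = 7 + 145 = 152)
C(g) = 3/7 - (106 + g)/(7*(-135 + g)) (C(g) = 3/7 - (g + 106)/(7*(g - 135)) = 3/7 - (106 + g)/(7*(-135 + g)))
F = -7441929/119 (F = -3*(20844 - (-511 + 2*152)/(7*(-135 + 152))) = -3*(20844 - (-511 + 304)/(7*17)) = -3*(20844 - (-207)/(7*17)) = -3*(20844 - 1*(-207/119)) = -3*(20844 + 207/119) = -3*2480643/119 = -7441929/119 ≈ -62537.)
A = -16254
(A + 16406)*(F + 1/(3415 + 6821)) = (-16254 + 16406)*(-7441929/119 + 1/(3415 + 6821)) = 152*(-7441929/119 + 1/10236) = 152*(-76175585125/1218084) = -2894672234750/304521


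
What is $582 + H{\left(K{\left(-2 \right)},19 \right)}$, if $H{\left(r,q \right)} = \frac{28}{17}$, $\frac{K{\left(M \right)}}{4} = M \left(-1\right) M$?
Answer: $\frac{9922}{17} \approx 583.65$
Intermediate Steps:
$K{\left(M \right)} = - 4 M^{2}$ ($K{\left(M \right)} = 4 M \left(-1\right) M = 4 - M M = 4 \left(- M^{2}\right) = - 4 M^{2}$)
$H{\left(r,q \right)} = \frac{28}{17}$ ($H{\left(r,q \right)} = 28 \cdot \frac{1}{17} = \frac{28}{17}$)
$582 + H{\left(K{\left(-2 \right)},19 \right)} = 582 + \frac{28}{17} = \frac{9922}{17}$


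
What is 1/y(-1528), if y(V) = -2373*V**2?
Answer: -1/5540442432 ≈ -1.8049e-10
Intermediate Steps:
1/y(-1528) = 1/(-2373*(-1528)**2) = 1/(-2373*2334784) = 1/(-5540442432) = -1/5540442432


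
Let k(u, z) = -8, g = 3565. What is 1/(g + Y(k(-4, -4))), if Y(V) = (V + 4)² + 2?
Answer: 1/3583 ≈ 0.00027910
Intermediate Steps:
Y(V) = 2 + (4 + V)² (Y(V) = (4 + V)² + 2 = 2 + (4 + V)²)
1/(g + Y(k(-4, -4))) = 1/(3565 + (2 + (4 - 8)²)) = 1/(3565 + (2 + (-4)²)) = 1/(3565 + (2 + 16)) = 1/(3565 + 18) = 1/3583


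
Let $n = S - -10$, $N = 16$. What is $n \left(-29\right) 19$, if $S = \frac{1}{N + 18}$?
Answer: $- \frac{187891}{34} \approx -5526.2$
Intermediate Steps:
$S = \frac{1}{34}$ ($S = \frac{1}{16 + 18} = \frac{1}{34} \approx 0.029412$)
$n = \frac{341}{34}$ ($n = \frac{1}{34} - -10 = \frac{1}{34} + 10 = \frac{341}{34} \approx 10.029$)
$n \left(-29\right) 19 = \frac{341}{34} \left(-29\right) 19 = \left(- \frac{9889}{34}\right) 19 = - \frac{187891}{34}$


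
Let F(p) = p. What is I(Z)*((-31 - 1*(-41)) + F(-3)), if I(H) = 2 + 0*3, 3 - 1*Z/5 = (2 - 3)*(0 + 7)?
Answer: 14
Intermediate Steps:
Z = 50 (Z = 15 - 5*(2 - 3)*(0 + 7) = 15 - (-5)*7 = 15 - 5*(-7) = 15 + 35 = 50)
I(H) = 2 (I(H) = 2 + 0 = 2)
I(Z)*((-31 - 1*(-41)) + F(-3)) = 2*((-31 - 1*(-41)) - 3) = 2*((-31 + 41) - 3) = 2*(10 - 3) = 2*7 = 14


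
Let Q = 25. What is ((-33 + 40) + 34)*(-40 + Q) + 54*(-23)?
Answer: -1857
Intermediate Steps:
((-33 + 40) + 34)*(-40 + Q) + 54*(-23) = ((-33 + 40) + 34)*(-40 + 25) + 54*(-23) = (7 + 34)*(-15) - 1242 = 41*(-15) - 1242 = -615 - 1242 = -1857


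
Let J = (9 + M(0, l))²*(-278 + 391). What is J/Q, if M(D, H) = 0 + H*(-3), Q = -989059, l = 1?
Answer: -4068/989059 ≈ -0.0041130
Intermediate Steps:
M(D, H) = -3*H (M(D, H) = 0 - 3*H = -3*H)
J = 4068 (J = (9 - 3*1)²*(-278 + 391) = (9 - 3)²*113 = 6²*113 = 36*113 = 4068)
J/Q = 4068/(-989059) = 4068*(-1/989059) = -4068/989059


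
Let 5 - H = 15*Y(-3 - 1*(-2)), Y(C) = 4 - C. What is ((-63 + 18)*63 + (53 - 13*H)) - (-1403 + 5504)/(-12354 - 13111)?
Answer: -47666379/25465 ≈ -1871.8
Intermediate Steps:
H = -70 (H = 5 - 15*(4 - (-3 - 1*(-2))) = 5 - 15*(4 - (-3 + 2)) = 5 - 15*(4 - 1*(-1)) = 5 - 15*(4 + 1) = 5 - 15*5 = 5 - 1*75 = 5 - 75 = -70)
((-63 + 18)*63 + (53 - 13*H)) - (-1403 + 5504)/(-12354 - 13111) = ((-63 + 18)*63 + (53 - 13*(-70))) - (-1403 + 5504)/(-12354 - 13111) = (-45*63 + (53 + 910)) - 4101/(-25465) = (-2835 + 963) - 4101*(-1)/25465 = -1872 - 1*(-4101/25465) = -1872 + 4101/25465 = -47666379/25465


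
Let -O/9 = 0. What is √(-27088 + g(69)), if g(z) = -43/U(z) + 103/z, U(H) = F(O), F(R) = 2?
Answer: 7*I*√10535610/138 ≈ 164.65*I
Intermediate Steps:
O = 0 (O = -9*0 = 0)
U(H) = 2
g(z) = -43/2 + 103/z
√(-27088 + g(69)) = √(-27088 + (-43/2 + 103/69)) = √(-27088 - 2761/138) = √(-3740905/138) = 7*I*√10535610/138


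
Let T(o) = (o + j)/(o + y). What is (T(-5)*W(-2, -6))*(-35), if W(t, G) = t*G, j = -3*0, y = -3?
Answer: -525/2 ≈ -262.50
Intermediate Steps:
j = 0
T(o) = o/(-3 + o) (T(o) = (o + 0)/(o - 3) = o/(-3 + o))
W(t, G) = G*t
(T(-5)*W(-2, -6))*(-35) = ((-5/(-3 - 5))*(-6*(-2)))*(-35) = (-5/(-8)*12)*(-35) = (-5*(-1/8)*12)*(-35) = ((5/8)*12)*(-35) = (15/2)*(-35) = -525/2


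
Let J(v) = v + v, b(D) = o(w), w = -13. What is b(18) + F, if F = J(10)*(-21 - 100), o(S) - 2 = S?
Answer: -2431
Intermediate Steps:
o(S) = 2 + S
b(D) = -11 (b(D) = 2 - 13 = -11)
J(v) = 2*v
F = -2420 (F = (2*10)*(-21 - 100) = 20*(-121) = -2420)
b(18) + F = -11 - 2420 = -2431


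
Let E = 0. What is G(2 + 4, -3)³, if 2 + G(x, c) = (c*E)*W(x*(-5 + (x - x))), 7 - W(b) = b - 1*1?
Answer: -8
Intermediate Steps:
W(b) = 8 - b (W(b) = 7 - (b - 1*1) = 7 - (b - 1) = 7 - (-1 + b) = 7 + (1 - b) = 8 - b)
G(x, c) = -2 (G(x, c) = -2 + (c*0)*(8 - x*(-5 + (x - x))) = -2 + 0*(8 - x*(-5 + 0)) = -2 + 0*(8 - x*(-5)) = -2 + 0*(8 - (-5)*x) = -2 + 0*(8 + 5*x) = -2 + 0 = -2)
G(2 + 4, -3)³ = (-2)³ = -8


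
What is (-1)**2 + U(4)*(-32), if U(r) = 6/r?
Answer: -47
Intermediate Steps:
(-1)**2 + U(4)*(-32) = (-1)**2 + (6/4)*(-32) = 1 + (6*(1/4))*(-32) = 1 + (3/2)*(-32) = 1 - 48 = -47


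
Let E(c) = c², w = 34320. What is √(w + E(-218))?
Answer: 2*√20461 ≈ 286.08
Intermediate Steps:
√(w + E(-218)) = √(34320 + (-218)²) = √(34320 + 47524) = √81844 = 2*√20461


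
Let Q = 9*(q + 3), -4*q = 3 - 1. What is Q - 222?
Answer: -399/2 ≈ -199.50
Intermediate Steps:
q = -½ (q = -(3 - 1)/4 = -¼*2 = -½ ≈ -0.50000)
Q = 45/2 (Q = 9*(-½ + 3) = 9*(5/2) = 45/2 ≈ 22.500)
Q - 222 = 45/2 - 222 = -399/2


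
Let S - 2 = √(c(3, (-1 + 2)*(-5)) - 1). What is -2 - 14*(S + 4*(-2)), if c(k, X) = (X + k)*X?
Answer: 40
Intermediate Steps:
c(k, X) = X*(X + k)
S = 5 (S = 2 + √(((-1 + 2)*(-5))*((-1 + 2)*(-5) + 3) - 1) = 2 + √((1*(-5))*(1*(-5) + 3) - 1) = 2 + √(-5*(-5 + 3) - 1) = 2 + √(-5*(-2) - 1) = 2 + √(10 - 1) = 2 + √9 = 2 + 3 = 5)
-2 - 14*(S + 4*(-2)) = -2 - 14*(5 + 4*(-2)) = -2 - 14*(5 - 8) = -2 - 14*(-3) = -2 + 42 = 40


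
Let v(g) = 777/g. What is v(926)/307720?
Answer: 111/40706960 ≈ 2.7268e-6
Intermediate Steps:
v(926)/307720 = (777/926)/307720 = (777*(1/926))*(1/307720) = (777/926)*(1/307720) = 111/40706960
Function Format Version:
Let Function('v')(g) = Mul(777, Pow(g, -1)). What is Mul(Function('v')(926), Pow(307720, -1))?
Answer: Rational(111, 40706960) ≈ 2.7268e-6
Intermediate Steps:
Mul(Function('v')(926), Pow(307720, -1)) = Mul(Mul(777, Pow(926, -1)), Pow(307720, -1)) = Mul(Mul(777, Rational(1, 926)), Rational(1, 307720)) = Mul(Rational(777, 926), Rational(1, 307720)) = Rational(111, 40706960)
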